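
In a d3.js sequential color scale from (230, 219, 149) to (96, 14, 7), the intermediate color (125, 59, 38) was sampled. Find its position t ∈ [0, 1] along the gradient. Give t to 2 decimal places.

0.78

Invert the lerp on the G channel (largest span, 205): t = (59 − 219) / (14 − 219) = -160/-205 = 0.78049.
Check on R: (125 − 230)/(96 − 230) = 0.7836 ✓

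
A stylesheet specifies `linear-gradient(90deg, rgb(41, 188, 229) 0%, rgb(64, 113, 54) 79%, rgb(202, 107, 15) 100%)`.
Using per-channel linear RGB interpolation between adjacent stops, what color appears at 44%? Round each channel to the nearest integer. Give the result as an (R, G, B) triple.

(54, 146, 132)

44% lies between the 0% and 79% stops, so the local fraction is t = (44 − 0)/(79 − 0) = 44/79 ≈ 0.557.
R = 41 + 0.557 × (64 − 41) = 53.811 → 54
G = 188 + 0.557 × (113 − 188) = 146.225 → 146
B = 229 + 0.557 × (54 − 229) = 131.525 → 132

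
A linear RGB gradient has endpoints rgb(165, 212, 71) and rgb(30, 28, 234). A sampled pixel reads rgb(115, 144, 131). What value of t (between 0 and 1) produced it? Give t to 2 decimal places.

0.37

Invert the lerp on the G channel (largest span, 184): t = (144 − 212) / (28 − 212) = -68/-184 = 0.36957.
Check on R: (115 − 165)/(30 − 165) = 0.3704 ✓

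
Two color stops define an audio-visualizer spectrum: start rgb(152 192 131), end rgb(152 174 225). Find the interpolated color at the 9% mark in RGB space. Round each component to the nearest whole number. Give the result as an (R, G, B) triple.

9% corresponds to t = 0.09.
R = 152 + 0.09 × (152 − 152) = 152 + 0.09 × 0 = 152 → 152
G = 192 + 0.09 × (174 − 192) = 192 + 0.09 × -18 = 190.38 → 190
B = 131 + 0.09 × (225 − 131) = 131 + 0.09 × 94 = 139.46 → 139

(152, 190, 139)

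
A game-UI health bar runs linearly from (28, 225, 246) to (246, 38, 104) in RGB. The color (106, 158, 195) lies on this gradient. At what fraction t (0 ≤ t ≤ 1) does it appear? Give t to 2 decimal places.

Invert the lerp on the R channel (largest span, 218): t = (106 − 28) / (246 − 28) = 78/218 = 0.3578.
Check on G: (158 − 225)/(38 − 225) = 0.3583 ✓

0.36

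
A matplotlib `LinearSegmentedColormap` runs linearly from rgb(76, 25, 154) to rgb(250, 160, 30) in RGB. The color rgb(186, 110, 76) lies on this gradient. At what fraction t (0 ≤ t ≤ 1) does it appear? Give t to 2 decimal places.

Invert the lerp on the R channel (largest span, 174): t = (186 − 76) / (250 − 76) = 110/174 = 0.63218.
Check on G: (110 − 25)/(160 − 25) = 0.6296 ✓

0.63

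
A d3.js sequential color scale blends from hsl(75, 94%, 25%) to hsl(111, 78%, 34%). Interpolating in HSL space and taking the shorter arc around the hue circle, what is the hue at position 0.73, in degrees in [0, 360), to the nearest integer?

Hue arc: Δh = 111 − 75 = 36° (|Δh| ≤ 180, already the shorter path).
H = 75 + 0.73 × (36) = 101.28 → 101°

101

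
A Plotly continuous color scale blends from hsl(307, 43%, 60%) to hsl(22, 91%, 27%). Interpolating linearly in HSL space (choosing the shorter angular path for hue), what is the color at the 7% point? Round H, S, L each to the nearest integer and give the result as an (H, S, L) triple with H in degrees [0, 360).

Hue: 22 − 307 = -285°, but |-285| > 180 so the shorter arc goes the other way: Δh = -285 + 360 = 75°.
H = 307 + 0.07 × (75) = 312.25 → 312°
S = 43 + 0.07 × (91 − 43) = 46.36 → 46%
L = 60 + 0.07 × (27 − 60) = 57.69 → 58%

(312, 46, 58)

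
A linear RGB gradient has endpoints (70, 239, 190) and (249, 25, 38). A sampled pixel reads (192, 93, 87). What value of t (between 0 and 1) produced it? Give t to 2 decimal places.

Invert the lerp on the G channel (largest span, 214): t = (93 − 239) / (25 − 239) = -146/-214 = 0.68224.
Check on R: (192 − 70)/(249 − 70) = 0.6816 ✓

0.68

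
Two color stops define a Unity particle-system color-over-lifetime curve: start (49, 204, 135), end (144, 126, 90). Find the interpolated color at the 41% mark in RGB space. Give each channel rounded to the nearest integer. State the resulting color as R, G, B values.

(88, 172, 117)

41% corresponds to t = 0.41.
R = 49 + 0.41 × (144 − 49) = 49 + 0.41 × 95 = 87.95 → 88
G = 204 + 0.41 × (126 − 204) = 204 + 0.41 × -78 = 172.02 → 172
B = 135 + 0.41 × (90 − 135) = 135 + 0.41 × -45 = 116.55 → 117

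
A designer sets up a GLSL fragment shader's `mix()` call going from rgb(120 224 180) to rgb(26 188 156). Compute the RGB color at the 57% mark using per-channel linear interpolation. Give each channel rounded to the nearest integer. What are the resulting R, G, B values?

57% corresponds to t = 0.57.
R = 120 + 0.57 × (26 − 120) = 120 + 0.57 × -94 = 66.42 → 66
G = 224 + 0.57 × (188 − 224) = 224 + 0.57 × -36 = 203.48 → 203
B = 180 + 0.57 × (156 − 180) = 180 + 0.57 × -24 = 166.32 → 166
So the blended color is (66, 203, 166), about #42cba6.

(66, 203, 166)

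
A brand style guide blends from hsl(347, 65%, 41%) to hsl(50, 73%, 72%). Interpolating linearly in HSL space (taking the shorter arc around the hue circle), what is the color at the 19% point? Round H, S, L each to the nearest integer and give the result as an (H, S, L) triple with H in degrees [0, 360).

(359, 67, 47)

Hue: 50 − 347 = -297°, but |-297| > 180 so the shorter arc goes the other way: Δh = -297 + 360 = 63°.
H = 347 + 0.19 × (63) = 358.97 → 359°
S = 65 + 0.19 × (73 − 65) = 66.52 → 67%
L = 41 + 0.19 × (72 − 41) = 46.89 → 47%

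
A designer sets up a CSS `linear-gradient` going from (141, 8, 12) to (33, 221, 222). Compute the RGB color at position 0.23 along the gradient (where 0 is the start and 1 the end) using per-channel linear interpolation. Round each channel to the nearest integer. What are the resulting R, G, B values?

(116, 57, 60)

R = 141 + 0.23 × (33 − 141) = 141 + 0.23 × -108 = 116.16 → 116
G = 8 + 0.23 × (221 − 8) = 8 + 0.23 × 213 = 56.99 → 57
B = 12 + 0.23 × (222 − 12) = 12 + 0.23 × 210 = 60.3 → 60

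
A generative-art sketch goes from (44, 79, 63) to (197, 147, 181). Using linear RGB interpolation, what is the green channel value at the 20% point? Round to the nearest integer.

G = 79 + 0.2 × (147 − 79) = 92.6 → 93

93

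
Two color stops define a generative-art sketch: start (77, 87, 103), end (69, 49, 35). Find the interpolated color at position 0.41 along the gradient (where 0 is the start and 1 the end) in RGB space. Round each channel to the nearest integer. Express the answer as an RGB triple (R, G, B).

R = 77 + 0.41 × (69 − 77) = 77 + 0.41 × -8 = 73.72 → 74
G = 87 + 0.41 × (49 − 87) = 87 + 0.41 × -38 = 71.42 → 71
B = 103 + 0.41 × (35 − 103) = 103 + 0.41 × -68 = 75.12 → 75

(74, 71, 75)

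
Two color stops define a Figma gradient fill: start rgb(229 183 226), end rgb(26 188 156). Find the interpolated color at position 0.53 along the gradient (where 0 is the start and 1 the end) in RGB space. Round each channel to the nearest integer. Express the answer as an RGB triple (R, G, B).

R = 229 + 0.53 × (26 − 229) = 229 + 0.53 × -203 = 121.41 → 121
G = 183 + 0.53 × (188 − 183) = 183 + 0.53 × 5 = 185.65 → 186
B = 226 + 0.53 × (156 − 226) = 226 + 0.53 × -70 = 188.9 → 189

(121, 186, 189)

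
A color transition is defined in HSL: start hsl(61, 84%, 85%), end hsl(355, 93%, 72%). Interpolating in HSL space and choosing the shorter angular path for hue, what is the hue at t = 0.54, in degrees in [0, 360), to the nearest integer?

25

Hue: 355 − 61 = 294°, but |294| > 180 so the shorter arc goes the other way: Δh = 294 − 360 = -66°.
H = 61 + 0.54 × (-66) = 25.36 → 25°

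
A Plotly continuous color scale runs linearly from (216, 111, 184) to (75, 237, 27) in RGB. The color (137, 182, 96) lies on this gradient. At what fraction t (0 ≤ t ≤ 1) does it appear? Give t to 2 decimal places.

0.56

Invert the lerp on the B channel (largest span, 157): t = (96 − 184) / (27 − 184) = -88/-157 = 0.56051.
Check on R: (137 − 216)/(75 − 216) = 0.5603 ✓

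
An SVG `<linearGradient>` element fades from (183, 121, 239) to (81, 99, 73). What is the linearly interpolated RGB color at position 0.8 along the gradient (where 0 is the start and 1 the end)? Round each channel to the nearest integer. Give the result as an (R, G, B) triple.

R = 183 + 0.8 × (81 − 183) = 183 + 0.8 × -102 = 101.4 → 101
G = 121 + 0.8 × (99 − 121) = 121 + 0.8 × -22 = 103.4 → 103
B = 239 + 0.8 × (73 − 239) = 239 + 0.8 × -166 = 106.2 → 106

(101, 103, 106)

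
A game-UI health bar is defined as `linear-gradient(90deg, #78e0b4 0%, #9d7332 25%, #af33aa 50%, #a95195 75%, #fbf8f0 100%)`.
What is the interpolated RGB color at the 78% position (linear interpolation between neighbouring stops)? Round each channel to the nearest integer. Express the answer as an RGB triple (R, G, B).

78% lies between the 75% and 100% stops, so the local fraction is t = (78 − 75)/(100 − 75) = 3/25 ≈ 0.12.
#a95195 → (169, 81, 149); #fbf8f0 → (251, 248, 240).
R = 169 + 0.12 × (251 − 169) = 178.84 → 179
G = 81 + 0.12 × (248 − 81) = 101.04 → 101
B = 149 + 0.12 × (240 − 149) = 159.92 → 160

(179, 101, 160)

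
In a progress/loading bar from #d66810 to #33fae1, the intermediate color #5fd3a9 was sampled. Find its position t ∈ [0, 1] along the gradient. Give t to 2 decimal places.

Invert the lerp on the B channel (largest span, 209): t = (169 − 16) / (225 − 16) = 153/209 = 0.73206.
Check on R: (95 − 214)/(51 − 214) = 0.7301 ✓

0.73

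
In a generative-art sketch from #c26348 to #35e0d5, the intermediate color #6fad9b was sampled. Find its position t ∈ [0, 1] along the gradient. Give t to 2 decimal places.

Invert the lerp on the R channel (largest span, 141): t = (111 − 194) / (53 − 194) = -83/-141 = 0.58865.
Check on G: (173 − 99)/(224 − 99) = 0.592 ✓

0.59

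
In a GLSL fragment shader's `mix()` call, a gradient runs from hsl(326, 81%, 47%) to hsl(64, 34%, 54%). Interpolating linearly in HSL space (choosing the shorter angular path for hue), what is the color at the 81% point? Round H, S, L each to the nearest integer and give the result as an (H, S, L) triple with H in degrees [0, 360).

Hue: 64 − 326 = -262°, but |-262| > 180 so the shorter arc goes the other way: Δh = -262 + 360 = 98°.
H = 326 + 0.81 × (98) = 405.38 → 405 → 405 mod 360 = 45°
S = 81 + 0.81 × (34 − 81) = 42.93 → 43%
L = 47 + 0.81 × (54 − 47) = 52.67 → 53%

(45, 43, 53)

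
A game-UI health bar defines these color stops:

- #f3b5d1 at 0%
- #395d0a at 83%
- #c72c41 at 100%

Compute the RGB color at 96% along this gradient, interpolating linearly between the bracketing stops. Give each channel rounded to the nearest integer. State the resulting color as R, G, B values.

(166, 56, 52)

96% lies between the 83% and 100% stops, so the local fraction is t = (96 − 83)/(100 − 83) = 13/17 ≈ 0.7647.
#395d0a → (57, 93, 10); #c72c41 → (199, 44, 65).
R = 57 + 0.7647 × (199 − 57) = 165.587 → 166
G = 93 + 0.7647 × (44 − 93) = 55.53 → 56
B = 10 + 0.7647 × (65 − 10) = 52.059 → 52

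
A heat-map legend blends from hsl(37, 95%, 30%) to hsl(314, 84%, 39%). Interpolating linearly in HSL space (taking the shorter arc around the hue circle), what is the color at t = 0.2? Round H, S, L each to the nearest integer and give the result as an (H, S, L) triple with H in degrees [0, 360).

Hue: 314 − 37 = 277°, but |277| > 180 so the shorter arc goes the other way: Δh = 277 − 360 = -83°.
H = 37 + 0.2 × (-83) = 20.4 → 20°
S = 95 + 0.2 × (84 − 95) = 92.8 → 93%
L = 30 + 0.2 × (39 − 30) = 31.8 → 32%

(20, 93, 32)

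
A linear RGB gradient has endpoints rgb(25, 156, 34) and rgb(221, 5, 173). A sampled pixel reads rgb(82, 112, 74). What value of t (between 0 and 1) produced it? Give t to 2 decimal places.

0.29

Invert the lerp on the R channel (largest span, 196): t = (82 − 25) / (221 − 25) = 57/196 = 0.29082.
Check on G: (112 − 156)/(5 − 156) = 0.2914 ✓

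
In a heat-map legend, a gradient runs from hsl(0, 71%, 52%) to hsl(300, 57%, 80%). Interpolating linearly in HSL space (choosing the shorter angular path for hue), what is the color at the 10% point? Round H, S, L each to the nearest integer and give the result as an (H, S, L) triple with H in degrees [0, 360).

(354, 70, 55)

Hue: 300 − 0 = 300°, but |300| > 180 so the shorter arc goes the other way: Δh = 300 − 360 = -60°.
H = 0 + 0.1 × (-60) = -6 → -6 → -6 mod 360 = 354°
S = 71 + 0.1 × (57 − 71) = 69.6 → 70%
L = 52 + 0.1 × (80 − 52) = 54.8 → 55%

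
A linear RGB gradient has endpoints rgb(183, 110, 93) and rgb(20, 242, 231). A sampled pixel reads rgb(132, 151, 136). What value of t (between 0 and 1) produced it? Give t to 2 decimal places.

Invert the lerp on the R channel (largest span, 163): t = (132 − 183) / (20 − 183) = -51/-163 = 0.31288.
Check on G: (151 − 110)/(242 − 110) = 0.3106 ✓

0.31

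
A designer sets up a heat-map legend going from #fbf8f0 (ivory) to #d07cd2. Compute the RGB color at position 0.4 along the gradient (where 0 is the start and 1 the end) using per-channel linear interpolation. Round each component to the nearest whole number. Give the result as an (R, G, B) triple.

(234, 198, 228)

#fbf8f0 → (251, 248, 240); #d07cd2 → (208, 124, 210).
R = 251 + 0.4 × (208 − 251) = 251 + 0.4 × -43 = 233.8 → 234
G = 248 + 0.4 × (124 − 248) = 248 + 0.4 × -124 = 198.4 → 198
B = 240 + 0.4 × (210 − 240) = 240 + 0.4 × -30 = 228 → 228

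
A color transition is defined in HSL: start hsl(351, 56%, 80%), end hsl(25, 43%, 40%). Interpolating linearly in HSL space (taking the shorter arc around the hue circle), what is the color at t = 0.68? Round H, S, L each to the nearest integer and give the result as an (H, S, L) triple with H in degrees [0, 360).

(14, 47, 53)

Hue: 25 − 351 = -326°, but |-326| > 180 so the shorter arc goes the other way: Δh = -326 + 360 = 34°.
H = 351 + 0.68 × (34) = 374.12 → 374 → 374 mod 360 = 14°
S = 56 + 0.68 × (43 − 56) = 47.16 → 47%
L = 80 + 0.68 × (40 − 80) = 52.8 → 53%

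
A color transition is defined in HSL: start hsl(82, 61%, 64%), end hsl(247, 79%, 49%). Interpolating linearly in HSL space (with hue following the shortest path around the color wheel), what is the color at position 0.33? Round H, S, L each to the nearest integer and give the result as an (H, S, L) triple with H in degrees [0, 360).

(136, 67, 59)

Hue arc: Δh = 247 − 82 = 165° (|Δh| ≤ 180, already the shorter path).
H = 82 + 0.33 × (165) = 136.45 → 136°
S = 61 + 0.33 × (79 − 61) = 66.94 → 67%
L = 64 + 0.33 × (49 − 64) = 59.05 → 59%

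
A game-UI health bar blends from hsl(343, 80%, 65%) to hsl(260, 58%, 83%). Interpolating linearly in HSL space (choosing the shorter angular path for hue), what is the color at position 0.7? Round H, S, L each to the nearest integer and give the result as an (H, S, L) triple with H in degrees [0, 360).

Hue arc: Δh = 260 − 343 = -83° (|Δh| ≤ 180, already the shorter path).
H = 343 + 0.7 × (-83) = 284.9 → 285°
S = 80 + 0.7 × (58 − 80) = 64.6 → 65%
L = 65 + 0.7 × (83 − 65) = 77.6 → 78%

(285, 65, 78)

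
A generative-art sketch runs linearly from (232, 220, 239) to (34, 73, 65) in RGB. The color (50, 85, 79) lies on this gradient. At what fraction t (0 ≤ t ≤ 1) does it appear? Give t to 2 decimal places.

0.92

Invert the lerp on the R channel (largest span, 198): t = (50 − 232) / (34 − 232) = -182/-198 = 0.91919.
Check on G: (85 − 220)/(73 − 220) = 0.9184 ✓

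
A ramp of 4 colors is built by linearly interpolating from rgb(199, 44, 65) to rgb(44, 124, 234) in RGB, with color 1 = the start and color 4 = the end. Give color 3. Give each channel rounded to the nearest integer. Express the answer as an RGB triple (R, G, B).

With 4 swatches and endpoints inclusive, swatch 3 sits at t = (3 − 1)/(4 − 1) = 2/3 ≈ 0.6667.
R = 199 + 0.6667 × (44 − 199) = 95.662 → 96
G = 44 + 0.6667 × (124 − 44) = 97.336 → 97
B = 65 + 0.6667 × (234 − 65) = 177.672 → 178

(96, 97, 178)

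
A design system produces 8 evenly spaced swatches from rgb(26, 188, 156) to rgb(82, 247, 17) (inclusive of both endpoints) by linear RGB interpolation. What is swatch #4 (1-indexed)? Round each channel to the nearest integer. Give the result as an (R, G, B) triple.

With 8 swatches and endpoints inclusive, swatch 4 sits at t = (4 − 1)/(8 − 1) = 3/7 ≈ 0.4286.
R = 26 + 0.4286 × (82 − 26) = 50.002 → 50
G = 188 + 0.4286 × (247 − 188) = 213.287 → 213
B = 156 + 0.4286 × (17 − 156) = 96.425 → 96

(50, 213, 96)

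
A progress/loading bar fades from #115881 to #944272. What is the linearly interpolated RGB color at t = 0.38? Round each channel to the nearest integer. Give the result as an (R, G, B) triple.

#115881 → (17, 88, 129); #944272 → (148, 66, 114).
R = 17 + 0.38 × (148 − 17) = 17 + 0.38 × 131 = 66.78 → 67
G = 88 + 0.38 × (66 − 88) = 88 + 0.38 × -22 = 79.64 → 80
B = 129 + 0.38 × (114 − 129) = 129 + 0.38 × -15 = 123.3 → 123
So the blended color is (67, 80, 123), about #43507b.

(67, 80, 123)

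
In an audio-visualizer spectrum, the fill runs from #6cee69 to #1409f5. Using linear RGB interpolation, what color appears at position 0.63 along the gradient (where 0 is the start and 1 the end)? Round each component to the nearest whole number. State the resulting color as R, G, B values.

#6cee69 → (108, 238, 105); #1409f5 → (20, 9, 245).
R = 108 + 0.63 × (20 − 108) = 108 + 0.63 × -88 = 52.56 → 53
G = 238 + 0.63 × (9 − 238) = 238 + 0.63 × -229 = 93.73 → 94
B = 105 + 0.63 × (245 − 105) = 105 + 0.63 × 140 = 193.2 → 193
So the blended color is (53, 94, 193), about #355ec1.

(53, 94, 193)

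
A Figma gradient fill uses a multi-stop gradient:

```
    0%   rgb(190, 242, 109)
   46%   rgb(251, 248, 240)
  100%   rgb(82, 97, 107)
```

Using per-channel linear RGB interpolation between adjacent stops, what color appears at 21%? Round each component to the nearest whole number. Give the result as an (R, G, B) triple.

21% lies between the 0% and 46% stops, so the local fraction is t = (21 − 0)/(46 − 0) = 21/46 ≈ 0.4565.
R = 190 + 0.4565 × (251 − 190) = 217.846 → 218
G = 242 + 0.4565 × (248 − 242) = 244.739 → 245
B = 109 + 0.4565 × (240 − 109) = 168.802 → 169

(218, 245, 169)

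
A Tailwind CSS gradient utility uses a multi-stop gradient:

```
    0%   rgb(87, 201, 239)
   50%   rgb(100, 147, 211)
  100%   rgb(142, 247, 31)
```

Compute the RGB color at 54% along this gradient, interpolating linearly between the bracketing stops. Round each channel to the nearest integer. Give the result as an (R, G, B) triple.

(103, 155, 197)

54% lies between the 50% and 100% stops, so the local fraction is t = (54 − 50)/(100 − 50) = 4/50 ≈ 0.08.
R = 100 + 0.08 × (142 − 100) = 103.36 → 103
G = 147 + 0.08 × (247 − 147) = 155 → 155
B = 211 + 0.08 × (31 − 211) = 196.6 → 197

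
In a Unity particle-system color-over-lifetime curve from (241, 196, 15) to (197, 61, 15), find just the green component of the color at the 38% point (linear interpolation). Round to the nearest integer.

G = 196 + 0.38 × (61 − 196) = 144.7 → 145

145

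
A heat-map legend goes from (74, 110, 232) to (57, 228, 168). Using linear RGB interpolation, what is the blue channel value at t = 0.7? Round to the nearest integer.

B = 232 + 0.7 × (168 − 232) = 187.2 → 187

187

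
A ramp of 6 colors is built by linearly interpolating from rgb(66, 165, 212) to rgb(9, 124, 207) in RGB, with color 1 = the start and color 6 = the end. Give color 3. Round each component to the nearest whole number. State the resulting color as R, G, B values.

With 6 swatches and endpoints inclusive, swatch 3 sits at t = (3 − 1)/(6 − 1) = 2/5 ≈ 0.4.
R = 66 + 0.4 × (9 − 66) = 43.2 → 43
G = 165 + 0.4 × (124 − 165) = 148.6 → 149
B = 212 + 0.4 × (207 − 212) = 210 → 210

(43, 149, 210)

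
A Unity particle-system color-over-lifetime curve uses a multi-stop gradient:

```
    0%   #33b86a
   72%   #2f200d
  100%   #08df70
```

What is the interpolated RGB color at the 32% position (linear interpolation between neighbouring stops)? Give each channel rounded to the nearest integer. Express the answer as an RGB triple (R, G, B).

32% lies between the 0% and 72% stops, so the local fraction is t = (32 − 0)/(72 − 0) = 32/72 ≈ 0.4444.
#33b86a → (51, 184, 106); #2f200d → (47, 32, 13).
R = 51 + 0.4444 × (47 − 51) = 49.222 → 49
G = 184 + 0.4444 × (32 − 184) = 116.451 → 116
B = 106 + 0.4444 × (13 − 106) = 64.671 → 65

(49, 116, 65)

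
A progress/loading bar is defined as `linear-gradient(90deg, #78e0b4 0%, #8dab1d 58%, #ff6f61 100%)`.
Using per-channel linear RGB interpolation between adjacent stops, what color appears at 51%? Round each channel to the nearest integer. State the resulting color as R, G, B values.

(138, 177, 47)

51% lies between the 0% and 58% stops, so the local fraction is t = (51 − 0)/(58 − 0) = 51/58 ≈ 0.8793.
#78e0b4 → (120, 224, 180); #8dab1d → (141, 171, 29).
R = 120 + 0.8793 × (141 − 120) = 138.465 → 138
G = 224 + 0.8793 × (171 − 224) = 177.397 → 177
B = 180 + 0.8793 × (29 − 180) = 47.226 → 47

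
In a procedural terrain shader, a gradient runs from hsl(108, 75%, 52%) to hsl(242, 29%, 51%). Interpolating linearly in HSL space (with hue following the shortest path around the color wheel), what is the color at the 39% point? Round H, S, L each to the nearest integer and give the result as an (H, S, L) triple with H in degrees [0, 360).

(160, 57, 52)

Hue arc: Δh = 242 − 108 = 134° (|Δh| ≤ 180, already the shorter path).
H = 108 + 0.39 × (134) = 160.26 → 160°
S = 75 + 0.39 × (29 − 75) = 57.06 → 57%
L = 52 + 0.39 × (51 − 52) = 51.61 → 52%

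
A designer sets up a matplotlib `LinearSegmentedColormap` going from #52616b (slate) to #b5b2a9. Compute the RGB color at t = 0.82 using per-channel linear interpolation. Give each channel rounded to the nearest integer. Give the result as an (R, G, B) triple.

(163, 163, 158)

#52616b → (82, 97, 107); #b5b2a9 → (181, 178, 169).
R = 82 + 0.82 × (181 − 82) = 82 + 0.82 × 99 = 163.18 → 163
G = 97 + 0.82 × (178 − 97) = 97 + 0.82 × 81 = 163.42 → 163
B = 107 + 0.82 × (169 − 107) = 107 + 0.82 × 62 = 157.84 → 158
So the blended color is (163, 163, 158), about #a3a39e.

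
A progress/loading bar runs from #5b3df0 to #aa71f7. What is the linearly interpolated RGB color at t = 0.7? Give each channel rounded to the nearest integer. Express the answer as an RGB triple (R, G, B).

#5b3df0 → (91, 61, 240); #aa71f7 → (170, 113, 247).
R = 91 + 0.7 × (170 − 91) = 91 + 0.7 × 79 = 146.3 → 146
G = 61 + 0.7 × (113 − 61) = 61 + 0.7 × 52 = 97.4 → 97
B = 240 + 0.7 × (247 − 240) = 240 + 0.7 × 7 = 244.9 → 245

(146, 97, 245)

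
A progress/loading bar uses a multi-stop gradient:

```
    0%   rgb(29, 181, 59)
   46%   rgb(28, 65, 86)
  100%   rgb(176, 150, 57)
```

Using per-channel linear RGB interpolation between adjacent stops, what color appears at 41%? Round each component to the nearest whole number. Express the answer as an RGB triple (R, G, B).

41% lies between the 0% and 46% stops, so the local fraction is t = (41 − 0)/(46 − 0) = 41/46 ≈ 0.8913.
R = 29 + 0.8913 × (28 − 29) = 28.109 → 28
G = 181 + 0.8913 × (65 − 181) = 77.609 → 78
B = 59 + 0.8913 × (86 − 59) = 83.065 → 83

(28, 78, 83)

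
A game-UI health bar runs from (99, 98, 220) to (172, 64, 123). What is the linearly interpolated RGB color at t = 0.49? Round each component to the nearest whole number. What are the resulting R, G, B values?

R = 99 + 0.49 × (172 − 99) = 99 + 0.49 × 73 = 134.77 → 135
G = 98 + 0.49 × (64 − 98) = 98 + 0.49 × -34 = 81.34 → 81
B = 220 + 0.49 × (123 − 220) = 220 + 0.49 × -97 = 172.47 → 172

(135, 81, 172)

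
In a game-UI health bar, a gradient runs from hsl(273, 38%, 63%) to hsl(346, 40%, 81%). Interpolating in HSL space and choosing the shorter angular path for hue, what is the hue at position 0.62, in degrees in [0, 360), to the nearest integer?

318

Hue arc: Δh = 346 − 273 = 73° (|Δh| ≤ 180, already the shorter path).
H = 273 + 0.62 × (73) = 318.26 → 318°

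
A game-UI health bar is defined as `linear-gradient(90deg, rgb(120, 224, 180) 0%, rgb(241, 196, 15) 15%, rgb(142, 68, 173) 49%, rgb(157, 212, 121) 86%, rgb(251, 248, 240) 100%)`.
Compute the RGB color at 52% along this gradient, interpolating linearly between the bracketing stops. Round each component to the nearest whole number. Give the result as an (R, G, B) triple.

52% lies between the 49% and 86% stops, so the local fraction is t = (52 − 49)/(86 − 49) = 3/37 ≈ 0.0811.
R = 142 + 0.0811 × (157 − 142) = 143.216 → 143
G = 68 + 0.0811 × (212 − 68) = 79.678 → 80
B = 173 + 0.0811 × (121 − 173) = 168.783 → 169

(143, 80, 169)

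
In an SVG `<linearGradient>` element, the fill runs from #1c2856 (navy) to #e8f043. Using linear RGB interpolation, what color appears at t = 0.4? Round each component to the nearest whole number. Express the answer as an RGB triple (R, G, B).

(110, 120, 78)

#1c2856 → (28, 40, 86); #e8f043 → (232, 240, 67).
R = 28 + 0.4 × (232 − 28) = 28 + 0.4 × 204 = 109.6 → 110
G = 40 + 0.4 × (240 − 40) = 40 + 0.4 × 200 = 120 → 120
B = 86 + 0.4 × (67 − 86) = 86 + 0.4 × -19 = 78.4 → 78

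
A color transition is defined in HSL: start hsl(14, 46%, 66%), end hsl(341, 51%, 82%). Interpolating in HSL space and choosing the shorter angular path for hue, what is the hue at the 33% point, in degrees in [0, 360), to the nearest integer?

3

Hue: 341 − 14 = 327°, but |327| > 180 so the shorter arc goes the other way: Δh = 327 − 360 = -33°.
H = 14 + 0.33 × (-33) = 3.11 → 3°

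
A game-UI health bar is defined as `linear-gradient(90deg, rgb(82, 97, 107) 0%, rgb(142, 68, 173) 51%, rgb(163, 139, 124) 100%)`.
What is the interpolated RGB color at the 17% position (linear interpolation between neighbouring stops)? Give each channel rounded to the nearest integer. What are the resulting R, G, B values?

(102, 87, 129)

17% lies between the 0% and 51% stops, so the local fraction is t = (17 − 0)/(51 − 0) = 17/51 ≈ 0.3333.
R = 82 + 0.3333 × (142 − 82) = 101.998 → 102
G = 97 + 0.3333 × (68 − 97) = 87.334 → 87
B = 107 + 0.3333 × (173 − 107) = 128.998 → 129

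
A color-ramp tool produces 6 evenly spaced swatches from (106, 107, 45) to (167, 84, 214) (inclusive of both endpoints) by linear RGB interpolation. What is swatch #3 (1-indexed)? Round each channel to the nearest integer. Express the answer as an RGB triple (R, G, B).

With 6 swatches and endpoints inclusive, swatch 3 sits at t = (3 − 1)/(6 − 1) = 2/5 ≈ 0.4.
R = 106 + 0.4 × (167 − 106) = 130.4 → 130
G = 107 + 0.4 × (84 − 107) = 97.8 → 98
B = 45 + 0.4 × (214 − 45) = 112.6 → 113

(130, 98, 113)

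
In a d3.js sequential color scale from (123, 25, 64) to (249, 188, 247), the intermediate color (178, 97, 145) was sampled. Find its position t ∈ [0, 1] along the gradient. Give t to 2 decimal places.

0.44

Invert the lerp on the B channel (largest span, 183): t = (145 − 64) / (247 − 64) = 81/183 = 0.44262.
Check on R: (178 − 123)/(249 − 123) = 0.4365 ✓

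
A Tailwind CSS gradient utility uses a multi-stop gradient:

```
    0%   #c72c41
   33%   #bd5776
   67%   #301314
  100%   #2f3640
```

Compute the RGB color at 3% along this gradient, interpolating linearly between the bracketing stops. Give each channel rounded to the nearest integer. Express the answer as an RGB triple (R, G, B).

(198, 48, 70)

3% lies between the 0% and 33% stops, so the local fraction is t = (3 − 0)/(33 − 0) = 3/33 ≈ 0.0909.
#c72c41 → (199, 44, 65); #bd5776 → (189, 87, 118).
R = 199 + 0.0909 × (189 − 199) = 198.091 → 198
G = 44 + 0.0909 × (87 − 44) = 47.909 → 48
B = 65 + 0.0909 × (118 − 65) = 69.818 → 70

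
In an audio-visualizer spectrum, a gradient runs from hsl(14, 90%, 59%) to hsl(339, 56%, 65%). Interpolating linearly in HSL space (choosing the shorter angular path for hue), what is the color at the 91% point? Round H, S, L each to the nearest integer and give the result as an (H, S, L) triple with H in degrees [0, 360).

Hue: 339 − 14 = 325°, but |325| > 180 so the shorter arc goes the other way: Δh = 325 − 360 = -35°.
H = 14 + 0.91 × (-35) = -17.85 → -18 → -18 mod 360 = 342°
S = 90 + 0.91 × (56 − 90) = 59.06 → 59%
L = 59 + 0.91 × (65 − 59) = 64.46 → 64%

(342, 59, 64)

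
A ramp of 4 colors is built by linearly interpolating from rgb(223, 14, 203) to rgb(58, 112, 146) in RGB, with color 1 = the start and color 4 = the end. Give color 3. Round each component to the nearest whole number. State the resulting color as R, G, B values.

(113, 79, 165)

With 4 swatches and endpoints inclusive, swatch 3 sits at t = (3 − 1)/(4 − 1) = 2/3 ≈ 0.6667.
R = 223 + 0.6667 × (58 − 223) = 112.995 → 113
G = 14 + 0.6667 × (112 − 14) = 79.337 → 79
B = 203 + 0.6667 × (146 − 203) = 164.998 → 165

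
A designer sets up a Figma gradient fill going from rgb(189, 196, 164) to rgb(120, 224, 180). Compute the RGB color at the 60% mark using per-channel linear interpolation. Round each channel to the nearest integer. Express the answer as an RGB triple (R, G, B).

(148, 213, 174)

60% corresponds to t = 0.6.
R = 189 + 0.6 × (120 − 189) = 189 + 0.6 × -69 = 147.6 → 148
G = 196 + 0.6 × (224 − 196) = 196 + 0.6 × 28 = 212.8 → 213
B = 164 + 0.6 × (180 − 164) = 164 + 0.6 × 16 = 173.6 → 174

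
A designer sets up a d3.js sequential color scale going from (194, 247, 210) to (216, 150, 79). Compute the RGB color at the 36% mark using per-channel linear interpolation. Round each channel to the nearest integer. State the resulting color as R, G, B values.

36% corresponds to t = 0.36.
R = 194 + 0.36 × (216 − 194) = 194 + 0.36 × 22 = 201.92 → 202
G = 247 + 0.36 × (150 − 247) = 247 + 0.36 × -97 = 212.08 → 212
B = 210 + 0.36 × (79 − 210) = 210 + 0.36 × -131 = 162.84 → 163
So the blended color is (202, 212, 163), about #cad4a3.

(202, 212, 163)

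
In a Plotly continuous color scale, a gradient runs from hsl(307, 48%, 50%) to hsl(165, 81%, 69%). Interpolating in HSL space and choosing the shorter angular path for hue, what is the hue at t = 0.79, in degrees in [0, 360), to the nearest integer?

195

Hue arc: Δh = 165 − 307 = -142° (|Δh| ≤ 180, already the shorter path).
H = 307 + 0.79 × (-142) = 194.82 → 195°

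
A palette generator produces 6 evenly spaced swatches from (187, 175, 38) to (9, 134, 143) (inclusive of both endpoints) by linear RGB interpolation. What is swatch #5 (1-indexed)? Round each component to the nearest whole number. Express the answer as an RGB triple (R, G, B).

(45, 142, 122)

With 6 swatches and endpoints inclusive, swatch 5 sits at t = (5 − 1)/(6 − 1) = 4/5 ≈ 0.8.
R = 187 + 0.8 × (9 − 187) = 44.6 → 45
G = 175 + 0.8 × (134 − 175) = 142.2 → 142
B = 38 + 0.8 × (143 − 38) = 122 → 122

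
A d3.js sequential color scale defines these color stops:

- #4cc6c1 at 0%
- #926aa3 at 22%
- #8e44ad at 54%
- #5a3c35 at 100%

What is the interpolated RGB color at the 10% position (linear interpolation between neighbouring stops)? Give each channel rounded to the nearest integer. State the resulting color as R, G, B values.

(108, 156, 179)

10% lies between the 0% and 22% stops, so the local fraction is t = (10 − 0)/(22 − 0) = 10/22 ≈ 0.4545.
#4cc6c1 → (76, 198, 193); #926aa3 → (146, 106, 163).
R = 76 + 0.4545 × (146 − 76) = 107.815 → 108
G = 198 + 0.4545 × (106 − 198) = 156.186 → 156
B = 193 + 0.4545 × (163 − 193) = 179.365 → 179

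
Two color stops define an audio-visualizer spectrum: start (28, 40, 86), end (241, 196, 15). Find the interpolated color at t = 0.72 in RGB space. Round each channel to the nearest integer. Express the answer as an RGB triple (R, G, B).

R = 28 + 0.72 × (241 − 28) = 28 + 0.72 × 213 = 181.36 → 181
G = 40 + 0.72 × (196 − 40) = 40 + 0.72 × 156 = 152.32 → 152
B = 86 + 0.72 × (15 − 86) = 86 + 0.72 × -71 = 34.88 → 35
So the blended color is (181, 152, 35), about #b59823.

(181, 152, 35)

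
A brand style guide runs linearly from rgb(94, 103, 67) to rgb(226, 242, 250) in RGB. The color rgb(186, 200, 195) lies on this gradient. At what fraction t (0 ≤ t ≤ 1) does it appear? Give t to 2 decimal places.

0.70

Invert the lerp on the B channel (largest span, 183): t = (195 − 67) / (250 − 67) = 128/183 = 0.69945.
Check on R: (186 − 94)/(226 − 94) = 0.697 ✓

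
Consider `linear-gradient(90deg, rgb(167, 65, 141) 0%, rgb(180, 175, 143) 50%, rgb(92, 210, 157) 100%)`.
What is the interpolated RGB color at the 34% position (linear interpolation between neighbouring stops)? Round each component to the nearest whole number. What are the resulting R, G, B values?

(176, 140, 142)

34% lies between the 0% and 50% stops, so the local fraction is t = (34 − 0)/(50 − 0) = 34/50 ≈ 0.68.
R = 167 + 0.68 × (180 − 167) = 175.84 → 176
G = 65 + 0.68 × (175 − 65) = 139.8 → 140
B = 141 + 0.68 × (143 − 141) = 142.36 → 142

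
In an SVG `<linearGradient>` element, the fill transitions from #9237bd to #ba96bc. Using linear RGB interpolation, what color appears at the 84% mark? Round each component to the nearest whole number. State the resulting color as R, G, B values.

#9237bd → (146, 55, 189); #ba96bc → (186, 150, 188).
84% corresponds to t = 0.84.
R = 146 + 0.84 × (186 − 146) = 146 + 0.84 × 40 = 179.6 → 180
G = 55 + 0.84 × (150 − 55) = 55 + 0.84 × 95 = 134.8 → 135
B = 189 + 0.84 × (188 − 189) = 189 + 0.84 × -1 = 188.16 → 188

(180, 135, 188)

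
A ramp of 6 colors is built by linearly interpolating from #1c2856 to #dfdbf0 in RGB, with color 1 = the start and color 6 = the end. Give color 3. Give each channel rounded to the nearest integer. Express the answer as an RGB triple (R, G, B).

With 6 swatches and endpoints inclusive, swatch 3 sits at t = (3 − 1)/(6 − 1) = 2/5 ≈ 0.4.
#1c2856 → (28, 40, 86); #dfdbf0 → (223, 219, 240).
R = 28 + 0.4 × (223 − 28) = 106 → 106
G = 40 + 0.4 × (219 − 40) = 111.6 → 112
B = 86 + 0.4 × (240 − 86) = 147.6 → 148

(106, 112, 148)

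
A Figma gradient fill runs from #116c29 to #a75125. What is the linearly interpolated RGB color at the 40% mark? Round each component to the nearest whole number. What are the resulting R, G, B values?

#116c29 → (17, 108, 41); #a75125 → (167, 81, 37).
40% corresponds to t = 0.4.
R = 17 + 0.4 × (167 − 17) = 17 + 0.4 × 150 = 77 → 77
G = 108 + 0.4 × (81 − 108) = 108 + 0.4 × -27 = 97.2 → 97
B = 41 + 0.4 × (37 − 41) = 41 + 0.4 × -4 = 39.4 → 39

(77, 97, 39)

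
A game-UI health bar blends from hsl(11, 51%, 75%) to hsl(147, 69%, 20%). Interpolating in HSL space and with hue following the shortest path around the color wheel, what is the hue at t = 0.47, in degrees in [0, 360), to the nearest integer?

75

Hue arc: Δh = 147 − 11 = 136° (|Δh| ≤ 180, already the shorter path).
H = 11 + 0.47 × (136) = 74.92 → 75°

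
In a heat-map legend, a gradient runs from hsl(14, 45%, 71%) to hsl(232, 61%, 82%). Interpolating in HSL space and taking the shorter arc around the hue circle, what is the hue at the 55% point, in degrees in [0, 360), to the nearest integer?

296

Hue: 232 − 14 = 218°, but |218| > 180 so the shorter arc goes the other way: Δh = 218 − 360 = -142°.
H = 14 + 0.55 × (-142) = -64.1 → -64 → -64 mod 360 = 296°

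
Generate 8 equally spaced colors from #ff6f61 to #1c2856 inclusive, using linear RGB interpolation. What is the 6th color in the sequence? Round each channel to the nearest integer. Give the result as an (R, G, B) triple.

With 8 swatches and endpoints inclusive, swatch 6 sits at t = (6 − 1)/(8 − 1) = 5/7 ≈ 0.7143.
#ff6f61 → (255, 111, 97); #1c2856 → (28, 40, 86).
R = 255 + 0.7143 × (28 − 255) = 92.854 → 93
G = 111 + 0.7143 × (40 − 111) = 60.285 → 60
B = 97 + 0.7143 × (86 − 97) = 89.143 → 89

(93, 60, 89)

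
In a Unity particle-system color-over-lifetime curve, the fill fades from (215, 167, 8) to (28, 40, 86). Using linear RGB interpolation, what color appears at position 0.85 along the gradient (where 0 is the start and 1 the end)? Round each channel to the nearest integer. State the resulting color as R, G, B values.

R = 215 + 0.85 × (28 − 215) = 215 + 0.85 × -187 = 56.05 → 56
G = 167 + 0.85 × (40 − 167) = 167 + 0.85 × -127 = 59.05 → 59
B = 8 + 0.85 × (86 − 8) = 8 + 0.85 × 78 = 74.3 → 74

(56, 59, 74)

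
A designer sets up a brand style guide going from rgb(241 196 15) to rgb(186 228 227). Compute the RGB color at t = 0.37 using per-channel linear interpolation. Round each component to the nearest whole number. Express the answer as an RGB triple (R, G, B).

(221, 208, 93)

R = 241 + 0.37 × (186 − 241) = 241 + 0.37 × -55 = 220.65 → 221
G = 196 + 0.37 × (228 − 196) = 196 + 0.37 × 32 = 207.84 → 208
B = 15 + 0.37 × (227 − 15) = 15 + 0.37 × 212 = 93.44 → 93
So the blended color is (221, 208, 93), about #ddd05d.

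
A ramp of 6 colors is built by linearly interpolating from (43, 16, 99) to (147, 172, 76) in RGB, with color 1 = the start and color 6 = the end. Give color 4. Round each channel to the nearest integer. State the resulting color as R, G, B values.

(105, 110, 85)

With 6 swatches and endpoints inclusive, swatch 4 sits at t = (4 − 1)/(6 − 1) = 3/5 ≈ 0.6.
R = 43 + 0.6 × (147 − 43) = 105.4 → 105
G = 16 + 0.6 × (172 − 16) = 109.6 → 110
B = 99 + 0.6 × (76 − 99) = 85.2 → 85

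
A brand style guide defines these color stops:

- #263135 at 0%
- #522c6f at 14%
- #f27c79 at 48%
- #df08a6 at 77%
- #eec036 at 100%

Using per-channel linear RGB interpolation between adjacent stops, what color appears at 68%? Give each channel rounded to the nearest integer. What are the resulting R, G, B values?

(229, 44, 152)

68% lies between the 48% and 77% stops, so the local fraction is t = (68 − 48)/(77 − 48) = 20/29 ≈ 0.6897.
#f27c79 → (242, 124, 121); #df08a6 → (223, 8, 166).
R = 242 + 0.6897 × (223 − 242) = 228.896 → 229
G = 124 + 0.6897 × (8 − 124) = 43.995 → 44
B = 121 + 0.6897 × (166 − 121) = 152.036 → 152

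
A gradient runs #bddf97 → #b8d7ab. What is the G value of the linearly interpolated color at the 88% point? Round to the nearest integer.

G₁ = 223 (from #bddf97), G₂ = 215 (from #b8d7ab).
G = 223 + 0.88 × (215 − 223) = 215.96 → 216

216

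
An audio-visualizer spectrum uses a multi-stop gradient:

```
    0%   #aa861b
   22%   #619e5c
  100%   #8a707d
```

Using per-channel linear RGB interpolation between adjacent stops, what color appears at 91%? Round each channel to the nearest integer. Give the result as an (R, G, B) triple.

(133, 117, 121)

91% lies between the 22% and 100% stops, so the local fraction is t = (91 − 22)/(100 − 22) = 69/78 ≈ 0.8846.
#619e5c → (97, 158, 92); #8a707d → (138, 112, 125).
R = 97 + 0.8846 × (138 − 97) = 133.269 → 133
G = 158 + 0.8846 × (112 − 158) = 117.308 → 117
B = 92 + 0.8846 × (125 − 92) = 121.192 → 121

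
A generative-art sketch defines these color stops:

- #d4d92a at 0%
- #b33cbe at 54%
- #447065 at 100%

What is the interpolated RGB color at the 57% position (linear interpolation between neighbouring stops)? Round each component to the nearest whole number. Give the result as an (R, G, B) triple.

(172, 63, 184)

57% lies between the 54% and 100% stops, so the local fraction is t = (57 − 54)/(100 − 54) = 3/46 ≈ 0.0652.
#b33cbe → (179, 60, 190); #447065 → (68, 112, 101).
R = 179 + 0.0652 × (68 − 179) = 171.763 → 172
G = 60 + 0.0652 × (112 − 60) = 63.39 → 63
B = 190 + 0.0652 × (101 − 190) = 184.197 → 184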